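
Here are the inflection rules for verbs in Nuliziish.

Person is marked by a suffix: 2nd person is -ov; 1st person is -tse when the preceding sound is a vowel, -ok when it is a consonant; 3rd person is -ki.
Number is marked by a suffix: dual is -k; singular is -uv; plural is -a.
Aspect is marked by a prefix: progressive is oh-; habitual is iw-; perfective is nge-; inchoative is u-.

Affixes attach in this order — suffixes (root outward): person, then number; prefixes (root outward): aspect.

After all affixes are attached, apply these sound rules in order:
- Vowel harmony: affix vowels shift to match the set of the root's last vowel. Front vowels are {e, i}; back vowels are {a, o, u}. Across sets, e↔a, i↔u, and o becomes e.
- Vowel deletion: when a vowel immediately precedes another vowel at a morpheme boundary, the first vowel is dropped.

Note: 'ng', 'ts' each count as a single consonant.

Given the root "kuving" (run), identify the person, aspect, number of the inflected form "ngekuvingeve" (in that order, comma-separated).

2nd person, perfective, plural

Segment: nge-kuving-ov-a.
person: -ov → 2nd person.
aspect: nge- → perfective.
number: -a → plural.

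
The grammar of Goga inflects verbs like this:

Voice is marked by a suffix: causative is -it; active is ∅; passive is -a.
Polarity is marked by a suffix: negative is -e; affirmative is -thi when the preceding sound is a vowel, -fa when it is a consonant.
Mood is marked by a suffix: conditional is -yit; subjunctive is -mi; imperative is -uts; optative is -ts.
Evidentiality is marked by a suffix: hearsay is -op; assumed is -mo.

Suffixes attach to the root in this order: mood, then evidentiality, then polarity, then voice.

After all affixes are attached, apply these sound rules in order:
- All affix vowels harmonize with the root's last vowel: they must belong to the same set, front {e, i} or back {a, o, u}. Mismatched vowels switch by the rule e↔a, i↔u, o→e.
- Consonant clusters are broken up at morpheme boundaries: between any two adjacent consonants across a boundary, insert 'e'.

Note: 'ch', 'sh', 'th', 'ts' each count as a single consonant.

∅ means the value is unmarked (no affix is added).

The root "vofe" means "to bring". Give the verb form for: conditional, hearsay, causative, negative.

vofeyitepeit

Attach mood conditional -yit → vofeyit.
Attach evidentiality hearsay -op → vofeyitop.
Attach polarity negative -e → vofeyitope.
Attach voice causative -it → vofeyitopeit.
Apply vowel harmony: vofeyitopeit → vofeyitepeit.
Epenthesis: no change.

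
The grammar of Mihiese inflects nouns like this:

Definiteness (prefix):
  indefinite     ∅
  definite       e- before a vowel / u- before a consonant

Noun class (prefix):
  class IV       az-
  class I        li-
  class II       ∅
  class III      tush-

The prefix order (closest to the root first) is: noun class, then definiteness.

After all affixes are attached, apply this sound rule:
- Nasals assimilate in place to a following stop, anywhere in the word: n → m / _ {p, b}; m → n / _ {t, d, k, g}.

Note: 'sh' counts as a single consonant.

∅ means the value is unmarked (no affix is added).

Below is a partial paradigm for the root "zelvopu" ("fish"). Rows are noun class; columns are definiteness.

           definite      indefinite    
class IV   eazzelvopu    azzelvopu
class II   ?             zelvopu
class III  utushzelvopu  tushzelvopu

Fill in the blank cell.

uzelvopu

noun class = class II: zero marking, form stays zelvopu.
Attach definiteness definite u- (before consonant 'z') → uzelvopu.
Nasal assimilation: no change.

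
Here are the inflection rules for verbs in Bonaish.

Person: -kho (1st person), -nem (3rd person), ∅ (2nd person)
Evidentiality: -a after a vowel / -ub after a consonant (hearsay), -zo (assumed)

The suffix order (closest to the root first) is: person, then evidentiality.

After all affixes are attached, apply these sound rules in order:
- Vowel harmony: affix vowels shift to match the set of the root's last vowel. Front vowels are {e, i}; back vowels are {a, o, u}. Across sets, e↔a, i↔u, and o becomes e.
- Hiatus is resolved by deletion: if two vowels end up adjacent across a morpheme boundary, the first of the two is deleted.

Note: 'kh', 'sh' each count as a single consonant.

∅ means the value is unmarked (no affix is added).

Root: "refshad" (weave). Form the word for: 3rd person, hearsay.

refshadnamub

Attach person 3rd person -nem → refshadnem.
Attach evidentiality hearsay -ub (after consonant 'm') → refshadnemub.
Apply vowel harmony: refshadnemub → refshadnamub.
Vowel deletion: no change.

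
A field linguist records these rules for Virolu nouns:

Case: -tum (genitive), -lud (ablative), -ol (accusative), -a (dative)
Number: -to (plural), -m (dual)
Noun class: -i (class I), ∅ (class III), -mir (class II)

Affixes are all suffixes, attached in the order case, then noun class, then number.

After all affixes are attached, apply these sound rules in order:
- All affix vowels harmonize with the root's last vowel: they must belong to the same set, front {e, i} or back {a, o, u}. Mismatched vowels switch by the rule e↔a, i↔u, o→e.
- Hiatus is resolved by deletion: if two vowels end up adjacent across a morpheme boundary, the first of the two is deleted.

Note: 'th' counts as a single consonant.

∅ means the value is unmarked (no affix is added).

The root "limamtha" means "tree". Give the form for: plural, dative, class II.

limamthamurto

Attach case dative -a → limamthaa.
Attach noun class class II -mir → limamthaamir.
Attach number plural -to → limamthaamirto.
Apply vowel harmony: limamthaamirto → limamthaamurto.
Apply vowel deletion: limamthaamurto → limamthamurto.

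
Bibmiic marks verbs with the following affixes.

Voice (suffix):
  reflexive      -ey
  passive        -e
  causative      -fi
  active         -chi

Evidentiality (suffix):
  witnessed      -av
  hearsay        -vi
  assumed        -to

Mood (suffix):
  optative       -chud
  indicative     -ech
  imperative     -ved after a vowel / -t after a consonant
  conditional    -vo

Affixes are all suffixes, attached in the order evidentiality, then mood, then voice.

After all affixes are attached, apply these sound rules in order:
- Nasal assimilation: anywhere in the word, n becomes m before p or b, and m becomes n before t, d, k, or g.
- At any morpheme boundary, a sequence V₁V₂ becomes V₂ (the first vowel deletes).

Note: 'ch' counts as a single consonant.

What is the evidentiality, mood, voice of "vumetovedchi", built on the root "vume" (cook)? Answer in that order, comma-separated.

assumed, imperative, active

Segment: vume-to-ved-chi.
evidentiality: -to → assumed.
mood: -ved/t → imperative.
voice: -chi → active.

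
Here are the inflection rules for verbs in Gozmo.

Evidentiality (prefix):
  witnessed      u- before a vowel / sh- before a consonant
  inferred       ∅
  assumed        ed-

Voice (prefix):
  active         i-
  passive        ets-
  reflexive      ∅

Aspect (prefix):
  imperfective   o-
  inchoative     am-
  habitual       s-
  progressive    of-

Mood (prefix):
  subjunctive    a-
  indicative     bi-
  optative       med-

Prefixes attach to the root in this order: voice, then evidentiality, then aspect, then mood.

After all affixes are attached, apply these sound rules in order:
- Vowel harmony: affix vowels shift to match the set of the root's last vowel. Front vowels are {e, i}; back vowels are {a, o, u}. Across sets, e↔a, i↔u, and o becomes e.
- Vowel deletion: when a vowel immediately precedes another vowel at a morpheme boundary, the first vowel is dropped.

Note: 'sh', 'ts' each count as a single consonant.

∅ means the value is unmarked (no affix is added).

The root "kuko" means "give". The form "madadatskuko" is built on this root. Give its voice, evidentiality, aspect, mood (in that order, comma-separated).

Segment: med-o-ed-ets-kuko.
voice: ets- → passive.
evidentiality: ed- → assumed.
aspect: o- → imperfective.
mood: med- → optative.

passive, assumed, imperfective, optative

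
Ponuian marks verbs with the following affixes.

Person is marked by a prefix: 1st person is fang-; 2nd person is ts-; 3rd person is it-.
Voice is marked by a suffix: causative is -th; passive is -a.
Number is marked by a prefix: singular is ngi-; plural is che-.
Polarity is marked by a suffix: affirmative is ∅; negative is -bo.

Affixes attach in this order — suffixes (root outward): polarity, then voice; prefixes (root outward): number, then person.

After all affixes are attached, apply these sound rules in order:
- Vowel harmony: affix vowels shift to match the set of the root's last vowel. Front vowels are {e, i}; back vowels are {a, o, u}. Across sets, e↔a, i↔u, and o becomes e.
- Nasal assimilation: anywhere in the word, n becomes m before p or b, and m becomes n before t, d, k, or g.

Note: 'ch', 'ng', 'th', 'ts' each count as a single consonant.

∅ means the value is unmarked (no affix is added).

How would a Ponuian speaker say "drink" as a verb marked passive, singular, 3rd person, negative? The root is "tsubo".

Attach number singular ngi- → ngitsubo.
Attach polarity negative -bo → ngitsubobo.
Attach person 3rd person it- → itngitsubobo.
Attach voice passive -a → itngitsuboboa.
Apply vowel harmony: itngitsuboboa → utngutsuboboa.
Nasal assimilation: no change.

utngutsuboboa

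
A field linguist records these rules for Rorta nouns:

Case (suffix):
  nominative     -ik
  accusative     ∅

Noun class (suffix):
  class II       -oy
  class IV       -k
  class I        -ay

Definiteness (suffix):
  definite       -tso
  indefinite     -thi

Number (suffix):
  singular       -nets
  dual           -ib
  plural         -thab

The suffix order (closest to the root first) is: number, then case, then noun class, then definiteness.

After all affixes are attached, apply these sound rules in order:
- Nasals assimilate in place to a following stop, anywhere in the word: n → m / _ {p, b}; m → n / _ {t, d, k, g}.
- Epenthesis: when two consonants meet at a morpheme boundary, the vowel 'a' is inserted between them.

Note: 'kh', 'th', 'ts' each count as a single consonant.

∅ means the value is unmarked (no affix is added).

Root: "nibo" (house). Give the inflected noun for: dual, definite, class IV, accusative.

Attach number dual -ib → niboib.
case = accusative: zero marking, form stays niboib.
Attach noun class class IV -k → niboibk.
Attach definiteness definite -tso → niboibktso.
Nasal assimilation: no change.
Apply epenthesis: niboibktso → niboibakatso.

niboibakatso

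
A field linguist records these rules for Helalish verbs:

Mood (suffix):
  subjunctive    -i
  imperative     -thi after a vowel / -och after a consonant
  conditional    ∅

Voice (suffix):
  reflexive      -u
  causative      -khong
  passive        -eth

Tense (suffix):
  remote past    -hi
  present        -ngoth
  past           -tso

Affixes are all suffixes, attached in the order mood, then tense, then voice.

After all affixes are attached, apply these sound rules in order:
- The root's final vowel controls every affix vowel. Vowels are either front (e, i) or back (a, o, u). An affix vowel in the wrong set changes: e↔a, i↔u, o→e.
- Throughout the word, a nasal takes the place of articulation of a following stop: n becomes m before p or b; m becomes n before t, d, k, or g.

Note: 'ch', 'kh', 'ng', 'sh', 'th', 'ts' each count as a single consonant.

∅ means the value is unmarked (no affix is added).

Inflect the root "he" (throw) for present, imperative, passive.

hethingetheth

Attach mood imperative -thi (after vowel 'e') → hethi.
Attach tense present -ngoth → hethingoth.
Attach voice passive -eth → hethingotheth.
Apply vowel harmony: hethingotheth → hethingetheth.
Nasal assimilation: no change.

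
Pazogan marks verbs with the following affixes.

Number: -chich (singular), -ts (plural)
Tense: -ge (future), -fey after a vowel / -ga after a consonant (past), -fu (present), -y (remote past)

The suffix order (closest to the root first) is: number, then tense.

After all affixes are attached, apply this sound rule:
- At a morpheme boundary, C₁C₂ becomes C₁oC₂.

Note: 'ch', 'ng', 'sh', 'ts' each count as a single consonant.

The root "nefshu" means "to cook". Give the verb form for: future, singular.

Attach number singular -chich → nefshuchich.
Attach tense future -ge → nefshuchichge.
Apply epenthesis: nefshuchichge → nefshuchichoge.

nefshuchichoge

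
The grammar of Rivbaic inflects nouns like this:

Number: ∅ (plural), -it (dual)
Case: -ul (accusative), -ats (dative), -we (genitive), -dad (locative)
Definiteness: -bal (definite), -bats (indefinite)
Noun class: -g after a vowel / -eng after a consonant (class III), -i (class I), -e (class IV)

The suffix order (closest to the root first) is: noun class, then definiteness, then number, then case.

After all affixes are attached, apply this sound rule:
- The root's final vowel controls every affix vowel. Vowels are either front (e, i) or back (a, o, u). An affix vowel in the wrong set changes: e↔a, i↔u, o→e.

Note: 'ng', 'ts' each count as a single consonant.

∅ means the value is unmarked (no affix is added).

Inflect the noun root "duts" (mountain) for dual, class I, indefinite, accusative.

dutsubatsutul

Attach noun class class I -i → dutsi.
Attach definiteness indefinite -bats → dutsibats.
Attach number dual -it → dutsibatsit.
Attach case accusative -ul → dutsibatsitul.
Apply vowel harmony: dutsibatsitul → dutsubatsutul.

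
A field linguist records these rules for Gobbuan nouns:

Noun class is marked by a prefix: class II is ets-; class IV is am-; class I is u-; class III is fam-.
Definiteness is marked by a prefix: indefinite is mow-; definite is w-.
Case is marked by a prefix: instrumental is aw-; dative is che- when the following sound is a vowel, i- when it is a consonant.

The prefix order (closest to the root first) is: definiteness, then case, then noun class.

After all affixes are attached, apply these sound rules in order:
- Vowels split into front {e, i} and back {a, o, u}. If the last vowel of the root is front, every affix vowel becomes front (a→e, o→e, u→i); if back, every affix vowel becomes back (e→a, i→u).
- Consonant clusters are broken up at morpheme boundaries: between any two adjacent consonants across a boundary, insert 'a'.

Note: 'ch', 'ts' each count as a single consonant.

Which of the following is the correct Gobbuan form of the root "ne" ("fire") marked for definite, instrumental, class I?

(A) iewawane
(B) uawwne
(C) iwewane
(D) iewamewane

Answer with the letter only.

A

Attach definiteness definite w- → wne.
Attach case instrumental aw- → awwne.
Attach noun class class I u- → uawwne.
Apply vowel harmony: uawwne → iewwne.
Apply epenthesis: iewwne → iewawane.
So the correct form is iewawane, option (A).
(C) iwewane is wrong: it has the affixes in the wrong order.
(B) uawwne is wrong: it fails to apply the sound rule(s).
(D) iewamewane is wrong: it uses indefinite instead of definite for definiteness.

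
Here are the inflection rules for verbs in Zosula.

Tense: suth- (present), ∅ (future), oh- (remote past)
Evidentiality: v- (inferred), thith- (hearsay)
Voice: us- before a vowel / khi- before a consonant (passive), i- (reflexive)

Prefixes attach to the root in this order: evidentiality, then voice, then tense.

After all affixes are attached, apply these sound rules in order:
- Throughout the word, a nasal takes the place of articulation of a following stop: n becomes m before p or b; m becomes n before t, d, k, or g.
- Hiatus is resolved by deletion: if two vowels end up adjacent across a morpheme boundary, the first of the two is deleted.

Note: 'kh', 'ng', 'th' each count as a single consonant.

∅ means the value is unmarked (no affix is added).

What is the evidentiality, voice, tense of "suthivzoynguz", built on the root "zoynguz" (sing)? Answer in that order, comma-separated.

Segment: suth-i-v-zoynguz.
evidentiality: v- → inferred.
voice: i- → reflexive.
tense: suth- → present.

inferred, reflexive, present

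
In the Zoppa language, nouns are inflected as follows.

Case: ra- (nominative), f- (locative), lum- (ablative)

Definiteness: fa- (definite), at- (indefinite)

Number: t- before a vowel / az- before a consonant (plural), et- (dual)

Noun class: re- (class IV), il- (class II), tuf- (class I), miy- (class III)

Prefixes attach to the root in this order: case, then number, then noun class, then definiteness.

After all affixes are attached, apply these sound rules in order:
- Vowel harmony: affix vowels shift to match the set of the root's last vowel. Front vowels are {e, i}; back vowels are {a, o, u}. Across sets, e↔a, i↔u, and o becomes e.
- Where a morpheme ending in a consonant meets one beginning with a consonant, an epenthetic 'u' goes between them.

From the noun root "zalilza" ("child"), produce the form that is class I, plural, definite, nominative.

fatufazurazalilza

Attach case nominative ra- → razalilza.
Attach number plural az- (before consonant 'r') → azrazalilza.
Attach noun class class I tuf- → tufazrazalilza.
Attach definiteness definite fa- → fatufazrazalilza.
Vowel harmony: no change.
Apply epenthesis: fatufazrazalilza → fatufazurazalilza.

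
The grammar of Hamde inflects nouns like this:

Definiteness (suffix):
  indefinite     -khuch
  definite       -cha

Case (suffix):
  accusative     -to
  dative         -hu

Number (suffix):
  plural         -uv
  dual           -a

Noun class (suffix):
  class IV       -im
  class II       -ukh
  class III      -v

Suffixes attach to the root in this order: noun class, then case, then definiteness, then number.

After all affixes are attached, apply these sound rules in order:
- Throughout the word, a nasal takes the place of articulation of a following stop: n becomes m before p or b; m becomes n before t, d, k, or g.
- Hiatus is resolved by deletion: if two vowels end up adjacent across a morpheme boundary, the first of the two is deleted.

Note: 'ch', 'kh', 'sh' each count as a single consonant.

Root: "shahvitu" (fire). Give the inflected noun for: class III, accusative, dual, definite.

Attach noun class class III -v → shahvituv.
Attach case accusative -to → shahvituvto.
Attach definiteness definite -cha → shahvituvtocha.
Attach number dual -a → shahvituvtochaa.
Nasal assimilation: no change.
Apply vowel deletion: shahvituvtochaa → shahvituvtocha.

shahvituvtocha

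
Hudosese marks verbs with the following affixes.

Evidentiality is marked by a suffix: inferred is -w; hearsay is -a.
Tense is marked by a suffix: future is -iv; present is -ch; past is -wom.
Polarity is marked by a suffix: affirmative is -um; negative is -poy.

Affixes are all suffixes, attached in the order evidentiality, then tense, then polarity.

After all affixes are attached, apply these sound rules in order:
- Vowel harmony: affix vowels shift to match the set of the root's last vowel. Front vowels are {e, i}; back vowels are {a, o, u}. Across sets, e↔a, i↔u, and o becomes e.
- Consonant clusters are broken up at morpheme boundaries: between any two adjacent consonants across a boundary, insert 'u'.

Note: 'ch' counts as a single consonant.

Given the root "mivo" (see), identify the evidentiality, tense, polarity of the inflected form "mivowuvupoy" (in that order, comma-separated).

Segment: mivo-w-iv-poy.
evidentiality: -w → inferred.
tense: -iv → future.
polarity: -poy → negative.

inferred, future, negative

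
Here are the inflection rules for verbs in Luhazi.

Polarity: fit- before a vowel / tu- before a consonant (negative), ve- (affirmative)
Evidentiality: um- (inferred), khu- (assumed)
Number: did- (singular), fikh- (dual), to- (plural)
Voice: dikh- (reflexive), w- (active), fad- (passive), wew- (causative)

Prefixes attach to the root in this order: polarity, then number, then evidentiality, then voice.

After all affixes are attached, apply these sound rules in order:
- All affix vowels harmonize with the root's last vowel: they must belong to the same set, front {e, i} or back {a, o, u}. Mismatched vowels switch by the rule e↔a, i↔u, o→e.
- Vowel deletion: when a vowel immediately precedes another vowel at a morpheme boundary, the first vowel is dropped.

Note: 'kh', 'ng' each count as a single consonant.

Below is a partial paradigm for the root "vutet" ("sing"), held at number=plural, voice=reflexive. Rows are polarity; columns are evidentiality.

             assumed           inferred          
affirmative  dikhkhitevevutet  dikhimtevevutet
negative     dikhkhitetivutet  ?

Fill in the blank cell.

dikhimtetivutet

Attach polarity negative tu- (before consonant 'v') → tuvutet.
Attach number plural to- → totuvutet.
Attach evidentiality inferred um- → umtotuvutet.
Attach voice reflexive dikh- → dikhumtotuvutet.
Apply vowel harmony: dikhumtotuvutet → dikhimtetivutet.
Vowel deletion: no change.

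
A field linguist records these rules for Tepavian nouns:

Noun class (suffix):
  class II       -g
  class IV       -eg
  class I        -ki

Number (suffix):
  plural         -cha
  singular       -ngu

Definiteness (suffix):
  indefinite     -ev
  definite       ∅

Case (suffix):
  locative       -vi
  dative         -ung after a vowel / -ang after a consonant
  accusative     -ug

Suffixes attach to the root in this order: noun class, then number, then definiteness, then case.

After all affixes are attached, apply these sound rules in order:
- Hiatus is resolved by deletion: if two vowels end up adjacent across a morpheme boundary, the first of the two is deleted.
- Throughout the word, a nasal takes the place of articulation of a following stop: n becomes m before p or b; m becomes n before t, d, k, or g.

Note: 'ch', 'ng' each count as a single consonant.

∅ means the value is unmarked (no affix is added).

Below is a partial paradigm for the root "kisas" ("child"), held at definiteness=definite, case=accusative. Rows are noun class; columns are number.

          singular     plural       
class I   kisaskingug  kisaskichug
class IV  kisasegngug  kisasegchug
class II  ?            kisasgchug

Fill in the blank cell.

Attach noun class class II -g → kisasg.
Attach number singular -ngu → kisasgngu.
definiteness = definite: zero marking, form stays kisasgngu.
Attach case accusative -ug → kisasgnguug.
Apply vowel deletion: kisasgnguug → kisasgngug.
Nasal assimilation: no change.

kisasgngug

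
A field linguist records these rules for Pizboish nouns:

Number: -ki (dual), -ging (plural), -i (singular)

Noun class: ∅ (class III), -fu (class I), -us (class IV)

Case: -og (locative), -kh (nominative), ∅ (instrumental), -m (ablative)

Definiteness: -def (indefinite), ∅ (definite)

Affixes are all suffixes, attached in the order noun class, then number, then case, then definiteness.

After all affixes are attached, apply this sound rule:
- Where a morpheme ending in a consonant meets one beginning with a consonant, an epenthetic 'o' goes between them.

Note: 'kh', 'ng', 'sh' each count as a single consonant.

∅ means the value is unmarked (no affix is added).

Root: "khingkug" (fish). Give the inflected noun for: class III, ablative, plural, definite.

khingkugogingom

noun class = class III: zero marking, form stays khingkug.
Attach number plural -ging → khingkugging.
Attach case ablative -m → khingkuggingm.
definiteness = definite: zero marking, form stays khingkuggingm.
Apply epenthesis: khingkuggingm → khingkugogingom.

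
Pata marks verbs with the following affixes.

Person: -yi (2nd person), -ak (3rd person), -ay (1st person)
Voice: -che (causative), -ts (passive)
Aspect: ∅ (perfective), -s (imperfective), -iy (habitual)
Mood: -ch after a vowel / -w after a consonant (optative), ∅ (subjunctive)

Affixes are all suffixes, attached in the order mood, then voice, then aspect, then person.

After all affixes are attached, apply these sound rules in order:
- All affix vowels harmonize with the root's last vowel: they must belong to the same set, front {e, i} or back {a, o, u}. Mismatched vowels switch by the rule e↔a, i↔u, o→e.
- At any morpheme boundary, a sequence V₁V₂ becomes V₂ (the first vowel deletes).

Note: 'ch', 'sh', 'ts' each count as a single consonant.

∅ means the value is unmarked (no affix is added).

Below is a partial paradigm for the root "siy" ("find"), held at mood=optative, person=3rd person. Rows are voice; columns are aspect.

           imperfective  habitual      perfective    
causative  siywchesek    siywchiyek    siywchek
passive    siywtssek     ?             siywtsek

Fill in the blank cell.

Attach mood optative -w (after consonant 'y') → siyw.
Attach voice passive -ts → siywts.
Attach aspect habitual -iy → siywtsiy.
Attach person 3rd person -ak → siywtsiyak.
Apply vowel harmony: siywtsiyak → siywtsiyek.
Vowel deletion: no change.

siywtsiyek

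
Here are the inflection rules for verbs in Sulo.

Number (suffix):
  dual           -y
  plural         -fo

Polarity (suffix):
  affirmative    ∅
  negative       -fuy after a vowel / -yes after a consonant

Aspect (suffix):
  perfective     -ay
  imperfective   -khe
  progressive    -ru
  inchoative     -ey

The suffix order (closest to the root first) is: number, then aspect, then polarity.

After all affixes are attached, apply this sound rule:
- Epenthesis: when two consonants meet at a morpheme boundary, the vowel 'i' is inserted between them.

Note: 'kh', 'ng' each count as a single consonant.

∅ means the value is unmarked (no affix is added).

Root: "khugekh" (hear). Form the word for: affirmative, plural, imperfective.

khugekhifokhe

Attach number plural -fo → khugekhfo.
Attach aspect imperfective -khe → khugekhfokhe.
polarity = affirmative: zero marking, form stays khugekhfokhe.
Apply epenthesis: khugekhfokhe → khugekhifokhe.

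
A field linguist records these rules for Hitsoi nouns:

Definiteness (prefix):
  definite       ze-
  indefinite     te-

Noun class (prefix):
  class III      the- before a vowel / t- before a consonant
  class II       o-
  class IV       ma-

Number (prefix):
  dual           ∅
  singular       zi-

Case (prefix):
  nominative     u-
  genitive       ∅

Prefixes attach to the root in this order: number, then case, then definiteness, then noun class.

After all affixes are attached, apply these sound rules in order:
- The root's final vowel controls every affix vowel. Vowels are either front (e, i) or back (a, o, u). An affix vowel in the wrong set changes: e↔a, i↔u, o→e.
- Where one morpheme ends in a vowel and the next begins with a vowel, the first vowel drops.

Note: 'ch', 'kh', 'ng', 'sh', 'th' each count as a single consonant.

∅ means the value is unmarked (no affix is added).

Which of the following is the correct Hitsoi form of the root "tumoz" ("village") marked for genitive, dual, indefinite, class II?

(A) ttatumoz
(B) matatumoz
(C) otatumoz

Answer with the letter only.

C

number = dual: zero marking, form stays tumoz.
case = genitive: zero marking, form stays tumoz.
Attach definiteness indefinite te- → tetumoz.
Attach noun class class II o- → otetumoz.
Apply vowel harmony: otetumoz → otatumoz.
Vowel deletion: no change.
So the correct form is otatumoz, option (C).
(B) matatumoz is wrong: it uses class IV instead of class II for noun class.
(A) ttatumoz is wrong: it uses class III instead of class II for noun class.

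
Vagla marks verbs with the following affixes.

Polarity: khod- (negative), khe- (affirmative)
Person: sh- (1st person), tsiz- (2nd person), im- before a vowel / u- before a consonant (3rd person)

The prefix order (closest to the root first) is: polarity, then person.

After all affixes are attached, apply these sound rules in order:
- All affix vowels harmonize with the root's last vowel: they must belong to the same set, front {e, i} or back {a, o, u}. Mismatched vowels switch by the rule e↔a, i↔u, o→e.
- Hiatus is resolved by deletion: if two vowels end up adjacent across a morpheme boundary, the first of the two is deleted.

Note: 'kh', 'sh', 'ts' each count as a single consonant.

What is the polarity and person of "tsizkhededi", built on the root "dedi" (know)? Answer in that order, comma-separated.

Segment: tsiz-khe-dedi.
polarity: khe- → affirmative.
person: tsiz- → 2nd person.

affirmative, 2nd person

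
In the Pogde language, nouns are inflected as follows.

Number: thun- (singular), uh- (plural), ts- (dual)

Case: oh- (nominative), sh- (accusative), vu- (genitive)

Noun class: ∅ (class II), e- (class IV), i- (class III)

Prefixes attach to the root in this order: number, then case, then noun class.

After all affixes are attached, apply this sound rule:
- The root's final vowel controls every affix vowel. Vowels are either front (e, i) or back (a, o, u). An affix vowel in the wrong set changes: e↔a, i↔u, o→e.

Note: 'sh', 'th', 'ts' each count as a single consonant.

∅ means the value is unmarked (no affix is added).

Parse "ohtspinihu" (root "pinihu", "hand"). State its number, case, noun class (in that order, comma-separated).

Segment: oh-ts-pinihu.
number: ts- → dual.
case: oh- → nominative.
noun class: ∅ → class II.

dual, nominative, class II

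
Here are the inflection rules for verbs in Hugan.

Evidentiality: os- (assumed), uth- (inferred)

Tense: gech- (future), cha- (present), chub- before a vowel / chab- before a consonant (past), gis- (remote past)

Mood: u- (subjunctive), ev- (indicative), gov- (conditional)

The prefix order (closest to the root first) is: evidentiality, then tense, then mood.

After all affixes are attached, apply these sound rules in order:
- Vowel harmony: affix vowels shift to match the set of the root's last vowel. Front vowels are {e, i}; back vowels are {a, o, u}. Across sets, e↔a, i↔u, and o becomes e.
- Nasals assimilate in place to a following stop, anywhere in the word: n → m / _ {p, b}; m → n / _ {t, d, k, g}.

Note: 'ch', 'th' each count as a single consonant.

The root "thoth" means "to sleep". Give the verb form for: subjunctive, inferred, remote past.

Attach evidentiality inferred uth- → uththoth.
Attach tense remote past gis- → gisuththoth.
Attach mood subjunctive u- → ugisuththoth.
Apply vowel harmony: ugisuththoth → ugusuththoth.
Nasal assimilation: no change.

ugusuththoth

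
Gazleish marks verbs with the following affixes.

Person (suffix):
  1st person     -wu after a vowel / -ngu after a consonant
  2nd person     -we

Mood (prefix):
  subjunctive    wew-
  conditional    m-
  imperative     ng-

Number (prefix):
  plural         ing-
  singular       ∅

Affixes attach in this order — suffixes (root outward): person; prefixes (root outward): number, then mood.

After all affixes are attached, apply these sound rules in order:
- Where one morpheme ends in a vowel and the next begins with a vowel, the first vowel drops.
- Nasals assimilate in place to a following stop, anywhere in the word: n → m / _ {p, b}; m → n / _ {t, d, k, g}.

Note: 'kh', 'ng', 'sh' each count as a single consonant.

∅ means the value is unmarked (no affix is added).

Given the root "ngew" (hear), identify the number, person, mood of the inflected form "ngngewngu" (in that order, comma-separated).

singular, 1st person, imperative

Segment: ng-ngew-ngu.
number: ∅ → singular.
person: -wu/ngu → 1st person.
mood: ng- → imperative.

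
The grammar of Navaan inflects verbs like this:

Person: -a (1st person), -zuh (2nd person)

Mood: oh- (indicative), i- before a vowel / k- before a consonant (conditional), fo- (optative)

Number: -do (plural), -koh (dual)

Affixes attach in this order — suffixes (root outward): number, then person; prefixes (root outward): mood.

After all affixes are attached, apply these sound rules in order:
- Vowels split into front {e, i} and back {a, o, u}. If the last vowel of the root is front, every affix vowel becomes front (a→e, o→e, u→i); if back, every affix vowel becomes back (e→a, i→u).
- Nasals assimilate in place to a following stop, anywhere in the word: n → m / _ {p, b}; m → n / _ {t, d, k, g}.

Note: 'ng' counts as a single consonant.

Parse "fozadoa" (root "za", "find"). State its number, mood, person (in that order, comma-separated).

plural, optative, 1st person

Segment: fo-za-do-a.
number: -do → plural.
mood: fo- → optative.
person: -a → 1st person.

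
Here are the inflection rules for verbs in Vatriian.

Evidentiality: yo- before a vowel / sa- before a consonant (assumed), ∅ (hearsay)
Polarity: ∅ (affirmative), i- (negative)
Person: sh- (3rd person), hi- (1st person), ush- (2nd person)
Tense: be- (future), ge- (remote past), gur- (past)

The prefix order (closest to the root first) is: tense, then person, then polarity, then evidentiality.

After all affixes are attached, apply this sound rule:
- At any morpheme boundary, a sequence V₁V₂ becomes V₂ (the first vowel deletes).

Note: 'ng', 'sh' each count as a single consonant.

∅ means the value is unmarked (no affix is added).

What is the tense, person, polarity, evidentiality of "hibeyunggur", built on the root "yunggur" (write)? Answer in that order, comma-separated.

future, 1st person, affirmative, hearsay

Segment: hi-be-yunggur.
tense: be- → future.
person: hi- → 1st person.
polarity: ∅ → affirmative.
evidentiality: ∅ → hearsay.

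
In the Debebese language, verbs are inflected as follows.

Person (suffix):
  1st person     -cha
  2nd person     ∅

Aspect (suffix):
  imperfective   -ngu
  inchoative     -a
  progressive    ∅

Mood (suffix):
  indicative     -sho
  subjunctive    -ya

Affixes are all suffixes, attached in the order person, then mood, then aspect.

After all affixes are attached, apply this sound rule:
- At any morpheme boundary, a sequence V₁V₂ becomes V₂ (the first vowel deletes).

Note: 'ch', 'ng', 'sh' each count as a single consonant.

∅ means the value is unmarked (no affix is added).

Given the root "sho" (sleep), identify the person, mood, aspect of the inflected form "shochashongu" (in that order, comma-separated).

Segment: sho-cha-sho-ngu.
person: -cha → 1st person.
mood: -sho → indicative.
aspect: -ngu → imperfective.

1st person, indicative, imperfective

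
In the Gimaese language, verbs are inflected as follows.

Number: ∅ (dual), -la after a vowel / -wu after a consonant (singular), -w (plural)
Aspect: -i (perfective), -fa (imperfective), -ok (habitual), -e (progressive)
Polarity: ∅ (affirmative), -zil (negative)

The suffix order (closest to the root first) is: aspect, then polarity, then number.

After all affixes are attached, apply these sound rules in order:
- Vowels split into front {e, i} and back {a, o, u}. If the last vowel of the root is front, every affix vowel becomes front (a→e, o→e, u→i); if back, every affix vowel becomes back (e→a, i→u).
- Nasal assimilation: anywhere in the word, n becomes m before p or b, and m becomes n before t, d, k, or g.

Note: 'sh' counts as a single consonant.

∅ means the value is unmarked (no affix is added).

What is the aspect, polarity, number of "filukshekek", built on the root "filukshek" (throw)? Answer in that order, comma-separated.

Segment: filukshek-ok.
aspect: -ok → habitual.
polarity: ∅ → affirmative.
number: ∅ → dual.

habitual, affirmative, dual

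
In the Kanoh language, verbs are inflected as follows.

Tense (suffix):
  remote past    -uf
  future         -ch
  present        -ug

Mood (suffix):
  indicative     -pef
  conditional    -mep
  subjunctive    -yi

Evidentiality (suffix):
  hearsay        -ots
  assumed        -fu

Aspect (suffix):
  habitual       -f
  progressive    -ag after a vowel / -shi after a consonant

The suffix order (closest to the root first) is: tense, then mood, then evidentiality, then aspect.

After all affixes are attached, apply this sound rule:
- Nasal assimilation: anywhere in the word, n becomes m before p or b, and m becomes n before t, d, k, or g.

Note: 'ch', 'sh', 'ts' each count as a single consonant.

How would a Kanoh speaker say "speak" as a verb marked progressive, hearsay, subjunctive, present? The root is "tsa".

Attach tense present -ug → tsaug.
Attach mood subjunctive -yi → tsaugyi.
Attach evidentiality hearsay -ots → tsaugyiots.
Attach aspect progressive -shi (after consonant 'ts') → tsaugyiotsshi.
Nasal assimilation: no change.

tsaugyiotsshi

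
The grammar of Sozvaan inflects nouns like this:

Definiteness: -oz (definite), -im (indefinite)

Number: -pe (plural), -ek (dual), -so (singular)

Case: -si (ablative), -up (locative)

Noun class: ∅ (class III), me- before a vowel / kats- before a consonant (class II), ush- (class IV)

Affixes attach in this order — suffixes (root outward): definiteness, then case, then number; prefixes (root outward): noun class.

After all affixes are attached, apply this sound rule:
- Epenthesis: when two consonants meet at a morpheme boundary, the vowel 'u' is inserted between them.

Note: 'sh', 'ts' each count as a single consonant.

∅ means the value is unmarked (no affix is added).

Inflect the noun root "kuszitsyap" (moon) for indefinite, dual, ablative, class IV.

Attach definiteness indefinite -im → kuszitsyapim.
Attach noun class class IV ush- → ushkuszitsyapim.
Attach case ablative -si → ushkuszitsyapimsi.
Attach number dual -ek → ushkuszitsyapimsiek.
Apply epenthesis: ushkuszitsyapimsiek → ushukuszitsyapimusiek.

ushukuszitsyapimusiek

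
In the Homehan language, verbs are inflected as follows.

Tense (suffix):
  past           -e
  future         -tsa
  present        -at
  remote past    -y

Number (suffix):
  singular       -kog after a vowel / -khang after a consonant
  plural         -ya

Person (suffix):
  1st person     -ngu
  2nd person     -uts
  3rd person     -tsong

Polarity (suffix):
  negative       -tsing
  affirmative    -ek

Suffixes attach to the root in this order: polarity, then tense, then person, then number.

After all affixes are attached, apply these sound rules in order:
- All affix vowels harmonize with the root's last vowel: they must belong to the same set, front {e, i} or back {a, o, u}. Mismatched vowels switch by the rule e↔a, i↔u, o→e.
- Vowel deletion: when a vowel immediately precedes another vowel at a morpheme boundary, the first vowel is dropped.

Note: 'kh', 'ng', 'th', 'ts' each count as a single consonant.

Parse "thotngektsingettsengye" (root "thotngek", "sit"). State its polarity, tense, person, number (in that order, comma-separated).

Segment: thotngek-tsing-at-tsong-ya.
polarity: -tsing → negative.
tense: -at → present.
person: -tsong → 3rd person.
number: -ya → plural.

negative, present, 3rd person, plural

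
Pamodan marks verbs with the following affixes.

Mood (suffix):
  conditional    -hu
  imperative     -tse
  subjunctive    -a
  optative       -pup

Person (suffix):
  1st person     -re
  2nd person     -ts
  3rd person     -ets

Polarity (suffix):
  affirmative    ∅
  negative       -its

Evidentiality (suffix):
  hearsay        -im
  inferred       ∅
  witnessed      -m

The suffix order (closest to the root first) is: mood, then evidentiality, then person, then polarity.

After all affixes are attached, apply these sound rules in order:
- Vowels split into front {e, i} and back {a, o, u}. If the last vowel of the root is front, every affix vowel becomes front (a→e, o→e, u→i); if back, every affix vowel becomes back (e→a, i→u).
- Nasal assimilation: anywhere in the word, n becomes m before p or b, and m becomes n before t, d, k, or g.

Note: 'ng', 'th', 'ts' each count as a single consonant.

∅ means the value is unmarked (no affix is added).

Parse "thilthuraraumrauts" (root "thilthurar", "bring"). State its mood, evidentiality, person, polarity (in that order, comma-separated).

subjunctive, hearsay, 1st person, negative

Segment: thilthurar-a-im-re-its.
mood: -a → subjunctive.
evidentiality: -im → hearsay.
person: -re → 1st person.
polarity: -its → negative.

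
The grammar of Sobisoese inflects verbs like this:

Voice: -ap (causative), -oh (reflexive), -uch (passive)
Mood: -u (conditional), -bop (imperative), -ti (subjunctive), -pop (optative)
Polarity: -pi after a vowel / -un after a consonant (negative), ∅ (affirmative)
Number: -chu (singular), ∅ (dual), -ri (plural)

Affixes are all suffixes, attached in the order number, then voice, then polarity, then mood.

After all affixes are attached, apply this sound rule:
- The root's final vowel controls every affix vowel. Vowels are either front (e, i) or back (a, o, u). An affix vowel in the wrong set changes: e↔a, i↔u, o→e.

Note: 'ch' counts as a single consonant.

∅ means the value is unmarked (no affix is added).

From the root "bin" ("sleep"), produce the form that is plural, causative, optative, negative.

Attach number plural -ri → binri.
Attach voice causative -ap → binriap.
Attach polarity negative -un (after consonant 'p') → binriapun.
Attach mood optative -pop → binriapunpop.
Apply vowel harmony: binriapunpop → binriepinpep.

binriepinpep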